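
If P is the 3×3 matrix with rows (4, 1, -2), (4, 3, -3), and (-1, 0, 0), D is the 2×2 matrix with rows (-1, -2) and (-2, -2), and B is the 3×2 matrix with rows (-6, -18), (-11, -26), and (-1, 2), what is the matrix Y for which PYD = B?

Left-multiply by P⁻¹ and right-multiply by D⁻¹: Y = P⁻¹BD⁻¹.
det P = -3; the adjugate gives P⁻¹ = [[0, 0, -1], [-1, 2/3, -4/3], [-1, 1/3, -8/3]].
det D = -2, so D⁻¹ = [[1, -1], [-1, 1/2]].
P⁻¹B = [[1, -2], [0, -2], [5, 4]].
Y = (P⁻¹B)D⁻¹ = [[3, -2], [2, -1], [1, -3]].

Y = [[3, -2], [2, -1], [1, -3]]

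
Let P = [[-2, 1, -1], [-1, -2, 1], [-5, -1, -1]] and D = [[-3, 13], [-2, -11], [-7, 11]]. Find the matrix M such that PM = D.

M = [[2, -2], [-1, 4], [-2, -5]]

P is on the left of M, so left-multiply by P⁻¹: M = P⁻¹D.
det P = -3; the adjugate gives P⁻¹ = [[-1, -2/3, 1/3], [2, 1, -1], [3, 7/3, -5/3]].
M = P⁻¹D = [[-1, -2/3, 1/3], [2, 1, -1], [3, 7/3, -5/3]] · [[-3, 13], [-2, -11], [-7, 11]] = [[2, -2], [-1, 4], [-2, -5]].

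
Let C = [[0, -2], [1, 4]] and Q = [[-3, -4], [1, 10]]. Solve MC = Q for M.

M = [[-4, -3], [-3, 1]]

Since C sits to the right of M, M = QC⁻¹.
det C = 2, so C⁻¹ = [[2, 1], [-1/2, 0]].
M = QC⁻¹ = [[-3, -4], [1, 10]] · [[2, 1], [-1/2, 0]] = [[-4, -3], [-3, 1]].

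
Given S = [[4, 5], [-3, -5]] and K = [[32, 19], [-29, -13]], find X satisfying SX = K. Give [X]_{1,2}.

Left-multiplying both sides by S⁻¹ gives X = S⁻¹K.
det S = -5, so S⁻¹ = [[1, 1], [-3/5, -4/5]].
X = S⁻¹K = [[1, 1], [-3/5, -4/5]] · [[32, 19], [-29, -13]] = [[3, 6], [4, -1]].

6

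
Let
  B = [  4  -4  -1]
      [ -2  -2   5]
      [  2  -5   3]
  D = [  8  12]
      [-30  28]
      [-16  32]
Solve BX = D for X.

B is on the left of X, so left-multiply by B⁻¹: X = B⁻¹D.
det B = -2, so B⁻¹ = [[-19/2, -17/2, 11], [-8, -7, 9], [-7, -6, 8]].
X = B⁻¹D = [[-19/2, -17/2, 11], [-8, -7, 9], [-7, -6, 8]] · [[8, 12], [-30, 28], [-16, 32]] = [[3, 0], [2, -4], [-4, 4]].

X = [[3, 0], [2, -4], [-4, 4]]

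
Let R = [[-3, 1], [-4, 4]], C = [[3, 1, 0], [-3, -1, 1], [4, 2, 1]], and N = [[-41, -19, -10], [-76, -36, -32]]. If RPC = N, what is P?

P = [[0, -1, 2], [-5, -5, -2]]

P = R⁻¹NC⁻¹ (apply R⁻¹ on the left and C⁻¹ on the right).
R has determinant -8; R⁻¹ = [[-1/2, 1/8], [-1/2, 3/8]].
det C = -2; the adjugate gives C⁻¹ = [[3/2, 1/2, -1/2], [-7/2, -3/2, 3/2], [1, 1, 0]].
R⁻¹N = [[11, 5, 1], [-8, -4, -7]].
P = (R⁻¹N)C⁻¹ = [[0, -1, 2], [-5, -5, -2]].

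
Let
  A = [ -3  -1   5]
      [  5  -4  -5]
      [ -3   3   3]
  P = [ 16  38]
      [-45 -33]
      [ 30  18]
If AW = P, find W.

Left-multiplying both sides by A⁻¹ gives W = A⁻¹P.
det A = 6, so A⁻¹ = [[1/2, 3, 25/6], [0, 1, 5/3], [1/2, 2, 17/6]].
W = A⁻¹P = [[1/2, 3, 25/6], [0, 1, 5/3], [1/2, 2, 17/6]] · [[16, 38], [-45, -33], [30, 18]] = [[-2, -5], [5, -3], [3, 4]].

W = [[-2, -5], [5, -3], [3, 4]]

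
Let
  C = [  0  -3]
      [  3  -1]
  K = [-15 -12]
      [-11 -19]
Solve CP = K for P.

Left-multiplying both sides by C⁻¹ gives P = C⁻¹K.
C has determinant 9; C⁻¹ = [[-1/9, 1/3], [-1/3, 0]].
P = C⁻¹K = [[-1/9, 1/3], [-1/3, 0]] · [[-15, -12], [-11, -19]] = [[-2, -5], [5, 4]].

P = [[-2, -5], [5, 4]]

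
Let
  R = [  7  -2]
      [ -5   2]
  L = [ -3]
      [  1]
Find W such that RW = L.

W = [[-1], [-2]]

Since R multiplies W on the left, W = R⁻¹L.
det R = 4, so R⁻¹ = [[1/2, 1/2], [5/4, 7/4]].
W = R⁻¹L = [[1/2, 1/2], [5/4, 7/4]] · [[-3], [1]] = [[-1], [-2]].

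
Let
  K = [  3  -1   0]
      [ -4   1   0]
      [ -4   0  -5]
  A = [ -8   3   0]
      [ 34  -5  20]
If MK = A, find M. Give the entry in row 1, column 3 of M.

0

Right-multiplying both sides by K⁻¹ gives M = AK⁻¹.
det K = 5; the adjugate gives K⁻¹ = [[-1, -1, 0], [-4, -3, 0], [4/5, 4/5, -1/5]].
M = AK⁻¹ = [[-8, 3, 0], [34, -5, 20]] · [[-1, -1, 0], [-4, -3, 0], [4/5, 4/5, -1/5]] = [[-4, -1, 0], [2, -3, -4]].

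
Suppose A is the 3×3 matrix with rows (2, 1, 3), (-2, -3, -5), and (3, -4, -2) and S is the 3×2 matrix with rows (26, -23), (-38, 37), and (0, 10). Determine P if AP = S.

P = [[4, -2], [0, -1], [6, -6]]

A is on the left of P, so left-multiply by A⁻¹: P = A⁻¹S.
A has determinant 4; A⁻¹ = [[-7/2, -5/2, 1], [-19/4, -13/4, 1], [17/4, 11/4, -1]].
P = A⁻¹S = [[-7/2, -5/2, 1], [-19/4, -13/4, 1], [17/4, 11/4, -1]] · [[26, -23], [-38, 37], [0, 10]] = [[4, -2], [0, -1], [6, -6]].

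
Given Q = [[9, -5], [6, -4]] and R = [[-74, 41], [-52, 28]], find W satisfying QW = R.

Since Q multiplies W on the left, W = Q⁻¹R.
det Q = -6; the adjugate gives Q⁻¹ = [[2/3, -5/6], [1, -3/2]].
W = Q⁻¹R = [[2/3, -5/6], [1, -3/2]] · [[-74, 41], [-52, 28]] = [[-6, 4], [4, -1]].

W = [[-6, 4], [4, -1]]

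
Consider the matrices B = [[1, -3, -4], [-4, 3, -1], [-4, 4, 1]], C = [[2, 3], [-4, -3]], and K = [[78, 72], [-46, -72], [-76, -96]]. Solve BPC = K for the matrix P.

P = [[2, 2], [-5, 3], [2, 2]]

Isolating P: multiply by B⁻¹ from the left and C⁻¹ from the right, so P = B⁻¹KC⁻¹.
det B = -1, so B⁻¹ = [[-7, 13, -15], [-8, 15, -17], [4, -8, 9]].
det C = 6, so C⁻¹ = [[-1/2, -1/2], [2/3, 1/3]].
B⁻¹K = [[-4, 0], [-22, -24], [-4, 0]].
P = (B⁻¹K)C⁻¹ = [[2, 2], [-5, 3], [2, 2]].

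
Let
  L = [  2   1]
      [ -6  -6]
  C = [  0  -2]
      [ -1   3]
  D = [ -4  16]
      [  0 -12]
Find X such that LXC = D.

X = [[-1, 4], [0, -4]]

Isolating X: multiply by L⁻¹ from the left and C⁻¹ from the right, so X = L⁻¹DC⁻¹.
det L = -6; the adjugate gives L⁻¹ = [[1, 1/6], [-1, -1/3]].
det C = -2, so C⁻¹ = [[-3/2, -1], [-1/2, 0]].
L⁻¹D = [[-4, 14], [4, -12]].
X = (L⁻¹D)C⁻¹ = [[-1, 4], [0, -4]].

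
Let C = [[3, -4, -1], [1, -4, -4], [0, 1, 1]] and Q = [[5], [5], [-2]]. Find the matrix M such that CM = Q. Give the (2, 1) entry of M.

-4

C is on the left of M, so left-multiply by C⁻¹: M = C⁻¹Q.
det C = 3; the adjugate gives C⁻¹ = [[0, 1, 4], [-1/3, 1, 11/3], [1/3, -1, -8/3]].
M = C⁻¹Q = [[0, 1, 4], [-1/3, 1, 11/3], [1/3, -1, -8/3]] · [[5], [5], [-2]] = [[-3], [-4], [2]].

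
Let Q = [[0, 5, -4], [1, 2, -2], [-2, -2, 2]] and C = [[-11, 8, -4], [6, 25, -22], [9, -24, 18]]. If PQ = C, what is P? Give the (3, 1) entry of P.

-6

Since Q sits to the right of P, P = CQ⁻¹.
det Q = 2; the adjugate gives Q⁻¹ = [[0, -1, -1], [1, -4, -2], [1, -5, -5/2]].
P = CQ⁻¹ = [[-11, 8, -4], [6, 25, -22], [9, -24, 18]] · [[0, -1, -1], [1, -4, -2], [1, -5, -5/2]] = [[4, -1, 5], [3, 4, -1], [-6, -3, -6]].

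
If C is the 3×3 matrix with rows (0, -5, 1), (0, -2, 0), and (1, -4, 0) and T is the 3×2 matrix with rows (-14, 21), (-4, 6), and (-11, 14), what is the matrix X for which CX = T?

Left-multiplying both sides by C⁻¹ gives X = C⁻¹T.
C has determinant 2; C⁻¹ = [[0, -2, 1], [0, -1/2, 0], [1, -5/2, 0]].
X = C⁻¹T = [[0, -2, 1], [0, -1/2, 0], [1, -5/2, 0]] · [[-14, 21], [-4, 6], [-11, 14]] = [[-3, 2], [2, -3], [-4, 6]].

X = [[-3, 2], [2, -3], [-4, 6]]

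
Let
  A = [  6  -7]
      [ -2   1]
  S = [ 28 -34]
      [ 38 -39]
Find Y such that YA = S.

Right-multiplying both sides by A⁻¹ gives Y = SA⁻¹.
det A = -8; the adjugate gives A⁻¹ = [[-1/8, -7/8], [-1/4, -3/4]].
Y = SA⁻¹ = [[28, -34], [38, -39]] · [[-1/8, -7/8], [-1/4, -3/4]] = [[5, 1], [5, -4]].

Y = [[5, 1], [5, -4]]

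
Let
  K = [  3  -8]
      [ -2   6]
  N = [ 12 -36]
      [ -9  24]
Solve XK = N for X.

K is on the right of X, so right-multiply by K⁻¹: X = NK⁻¹.
det K = 2; the adjugate gives K⁻¹ = [[3, 4], [1, 3/2]].
X = NK⁻¹ = [[12, -36], [-9, 24]] · [[3, 4], [1, 3/2]] = [[0, -6], [-3, 0]].

X = [[0, -6], [-3, 0]]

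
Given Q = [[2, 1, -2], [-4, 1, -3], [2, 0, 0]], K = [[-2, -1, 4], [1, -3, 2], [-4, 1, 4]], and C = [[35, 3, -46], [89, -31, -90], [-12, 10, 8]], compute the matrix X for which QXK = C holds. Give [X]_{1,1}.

Isolating X: multiply by Q⁻¹ from the left and K⁻¹ from the right, so X = Q⁻¹CK⁻¹.
Q has determinant -2; Q⁻¹ = [[0, 0, 1/2], [3, -2, -7], [1, -1, -3]].
det K = -4; the adjugate gives K⁻¹ = [[7/2, -2, -5/2], [3, -2, -2], [11/4, -3/2, -7/4]].
Q⁻¹C = [[-6, 5, 4], [11, 1, -14], [-18, 4, 20]].
X = (Q⁻¹C)K⁻¹ = [[5, -4, -2], [3, -3, -5], [4, -2, 2]].

5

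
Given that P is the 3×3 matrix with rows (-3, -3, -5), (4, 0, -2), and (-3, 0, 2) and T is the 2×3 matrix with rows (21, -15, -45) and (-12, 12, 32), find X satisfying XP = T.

X = [[5, 6, -4], [-4, -6, 0]]

Since P sits to the right of X, X = TP⁻¹.
det P = 6, so P⁻¹ = [[0, 1, 1], [-1/3, -7/2, -13/3], [0, 3/2, 2]].
X = TP⁻¹ = [[21, -15, -45], [-12, 12, 32]] · [[0, 1, 1], [-1/3, -7/2, -13/3], [0, 3/2, 2]] = [[5, 6, -4], [-4, -6, 0]].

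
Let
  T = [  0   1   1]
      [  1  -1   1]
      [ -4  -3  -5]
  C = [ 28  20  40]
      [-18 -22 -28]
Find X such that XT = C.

X = [[6, 4, -6], [-5, 2, 5]]

T is on the right of X, so right-multiply by T⁻¹: X = CT⁻¹.
det T = -6; the adjugate gives T⁻¹ = [[-4/3, -1/3, -1/3], [-1/6, -2/3, -1/6], [7/6, 2/3, 1/6]].
X = CT⁻¹ = [[28, 20, 40], [-18, -22, -28]] · [[-4/3, -1/3, -1/3], [-1/6, -2/3, -1/6], [7/6, 2/3, 1/6]] = [[6, 4, -6], [-5, 2, 5]].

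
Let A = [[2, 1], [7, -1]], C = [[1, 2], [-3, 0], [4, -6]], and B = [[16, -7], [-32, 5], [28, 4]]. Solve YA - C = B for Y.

YA = B + C = [[17, -5], [-35, 5], [32, -2]].
A is on the right of Y, so right-multiply by A⁻¹: Y = (B + C)A⁻¹.
A has determinant -9; A⁻¹ = [[1/9, 1/9], [7/9, -2/9]].
Y = (B + C)A⁻¹ = [[-2, 3], [0, -5], [2, 4]].

Y = [[-2, 3], [0, -5], [2, 4]]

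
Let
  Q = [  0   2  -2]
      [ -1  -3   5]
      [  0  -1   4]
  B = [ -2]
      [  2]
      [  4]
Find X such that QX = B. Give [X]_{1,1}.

3

Q is on the left of X, so left-multiply by Q⁻¹: X = Q⁻¹B.
det Q = 6; the adjugate gives Q⁻¹ = [[-7/6, -1, 2/3], [2/3, 0, 1/3], [1/6, 0, 1/3]].
X = Q⁻¹B = [[-7/6, -1, 2/3], [2/3, 0, 1/3], [1/6, 0, 1/3]] · [[-2], [2], [4]] = [[3], [0], [1]].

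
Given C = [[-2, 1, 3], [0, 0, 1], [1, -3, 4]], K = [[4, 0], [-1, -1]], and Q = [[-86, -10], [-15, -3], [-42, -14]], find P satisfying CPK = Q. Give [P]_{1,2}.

-1

Left-multiply by C⁻¹ and right-multiply by K⁻¹: P = C⁻¹QK⁻¹.
C has determinant -5; C⁻¹ = [[-3/5, 13/5, -1/5], [-1/5, 11/5, -2/5], [0, 1, 0]].
det K = -4; the adjugate gives K⁻¹ = [[1/4, 0], [-1/4, -1]].
C⁻¹Q = [[21, 1], [1, 1], [-15, -3]].
P = (C⁻¹Q)K⁻¹ = [[5, -1], [0, -1], [-3, 3]].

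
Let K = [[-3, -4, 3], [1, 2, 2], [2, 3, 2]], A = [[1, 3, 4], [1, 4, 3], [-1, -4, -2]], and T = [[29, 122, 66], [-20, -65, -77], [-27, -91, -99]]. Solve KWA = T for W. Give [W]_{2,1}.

-3

Isolating W: multiply by K⁻¹ from the left and A⁻¹ from the right, so W = K⁻¹TA⁻¹.
det K = -5, so K⁻¹ = [[2/5, -17/5, 14/5], [-2/5, 12/5, -9/5], [1/5, -1/5, 2/5]].
A has determinant 1; A⁻¹ = [[4, -10, -7], [-1, 2, 1], [0, 1, 1]].
K⁻¹T = [[4, 15, 11], [-11, -41, -33], [-1, 1, -11]].
W = (K⁻¹T)A⁻¹ = [[1, 1, -2], [-3, -5, 3], [-5, 1, -3]].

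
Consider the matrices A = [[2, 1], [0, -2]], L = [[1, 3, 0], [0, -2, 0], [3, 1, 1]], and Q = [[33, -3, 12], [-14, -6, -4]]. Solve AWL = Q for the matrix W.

W = A⁻¹QL⁻¹ (apply A⁻¹ on the left and L⁻¹ on the right).
det A = -4; the adjugate gives A⁻¹ = [[1/2, 1/4], [0, -1/2]].
det L = -2, so L⁻¹ = [[1, 3/2, 0], [0, -1/2, 0], [-3, -4, 1]].
A⁻¹Q = [[13, -3, 5], [7, 3, 2]].
W = (A⁻¹Q)L⁻¹ = [[-2, 1, 5], [1, 1, 2]].

W = [[-2, 1, 5], [1, 1, 2]]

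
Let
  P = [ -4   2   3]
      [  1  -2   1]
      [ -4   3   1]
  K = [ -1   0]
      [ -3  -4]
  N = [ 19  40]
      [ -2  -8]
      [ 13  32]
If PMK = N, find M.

M = [[-1, 0], [2, -2], [1, -2]]

M = P⁻¹NK⁻¹ (apply P⁻¹ on the left and K⁻¹ on the right).
P has determinant -5; P⁻¹ = [[1, -7/5, -8/5], [1, -8/5, -7/5], [1, -4/5, -6/5]].
K has determinant 4; K⁻¹ = [[-1, 0], [3/4, -1/4]].
P⁻¹N = [[1, 0], [4, 8], [5, 8]].
M = (P⁻¹N)K⁻¹ = [[-1, 0], [2, -2], [1, -2]].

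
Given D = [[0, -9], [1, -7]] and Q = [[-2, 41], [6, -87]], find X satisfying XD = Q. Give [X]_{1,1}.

-3

Right-multiplying both sides by D⁻¹ gives X = QD⁻¹.
D has determinant 9; D⁻¹ = [[-7/9, 1], [-1/9, 0]].
X = QD⁻¹ = [[-2, 41], [6, -87]] · [[-7/9, 1], [-1/9, 0]] = [[-3, -2], [5, 6]].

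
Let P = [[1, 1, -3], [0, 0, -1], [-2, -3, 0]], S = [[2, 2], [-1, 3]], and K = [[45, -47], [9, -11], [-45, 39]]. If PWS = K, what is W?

W = P⁻¹KS⁻¹ (apply P⁻¹ on the left and S⁻¹ on the right).
det P = -1, so P⁻¹ = [[3, -9, 1], [-2, 6, -1], [0, -1, 0]].
S has determinant 8; S⁻¹ = [[3/8, -1/4], [1/8, 1/4]].
P⁻¹K = [[9, -3], [9, -11], [-9, 11]].
W = (P⁻¹K)S⁻¹ = [[3, -3], [2, -5], [-2, 5]].

W = [[3, -3], [2, -5], [-2, 5]]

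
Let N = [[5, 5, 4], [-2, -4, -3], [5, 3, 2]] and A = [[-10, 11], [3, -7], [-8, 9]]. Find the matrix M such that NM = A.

M = [[-2, 1], [4, 2], [-5, -1]]

N is on the left of M, so left-multiply by N⁻¹: M = N⁻¹A.
N has determinant 6; N⁻¹ = [[1/6, 1/3, 1/6], [-11/6, -5/3, 7/6], [7/3, 5/3, -5/3]].
M = N⁻¹A = [[1/6, 1/3, 1/6], [-11/6, -5/3, 7/6], [7/3, 5/3, -5/3]] · [[-10, 11], [3, -7], [-8, 9]] = [[-2, 1], [4, 2], [-5, -1]].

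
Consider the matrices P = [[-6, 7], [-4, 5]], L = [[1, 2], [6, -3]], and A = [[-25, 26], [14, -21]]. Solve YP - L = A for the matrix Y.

Y = [[4, 0], [-2, -2]]

YP = A + L = [[-24, 28], [20, -24]].
Right-multiplying both sides by P⁻¹ gives Y = (A + L)P⁻¹.
det P = -2; the adjugate gives P⁻¹ = [[-5/2, 7/2], [-2, 3]].
Y = (A + L)P⁻¹ = [[4, 0], [-2, -2]].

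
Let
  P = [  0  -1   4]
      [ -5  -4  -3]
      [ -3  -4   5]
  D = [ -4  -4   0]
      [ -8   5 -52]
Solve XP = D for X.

X = [[4, 2, -2], [-5, 4, -4]]

Since P sits to the right of X, X = DP⁻¹.
det P = -2, so P⁻¹ = [[16, 11/2, -19/2], [-17, -6, 10], [-4, -3/2, 5/2]].
X = DP⁻¹ = [[-4, -4, 0], [-8, 5, -52]] · [[16, 11/2, -19/2], [-17, -6, 10], [-4, -3/2, 5/2]] = [[4, 2, -2], [-5, 4, -4]].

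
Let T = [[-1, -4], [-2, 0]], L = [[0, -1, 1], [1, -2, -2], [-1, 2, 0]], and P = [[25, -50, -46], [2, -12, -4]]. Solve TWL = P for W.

W = [[-4, -3, -2], [1, -5, 1]]

Left-multiply by T⁻¹ and right-multiply by L⁻¹: W = T⁻¹PL⁻¹.
T has determinant -8; T⁻¹ = [[0, -1/2], [-1/4, 1/8]].
L has determinant -2; L⁻¹ = [[-2, -1, -2], [-1, -1/2, -1/2], [0, -1/2, -1/2]].
T⁻¹P = [[-1, 6, 2], [-6, 11, 11]].
W = (T⁻¹P)L⁻¹ = [[-4, -3, -2], [1, -5, 1]].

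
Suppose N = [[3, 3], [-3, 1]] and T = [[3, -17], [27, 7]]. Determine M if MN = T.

Right-multiplying both sides by N⁻¹ gives M = TN⁻¹.
N has determinant 12; N⁻¹ = [[1/12, -1/4], [1/4, 1/4]].
M = TN⁻¹ = [[3, -17], [27, 7]] · [[1/12, -1/4], [1/4, 1/4]] = [[-4, -5], [4, -5]].

M = [[-4, -5], [4, -5]]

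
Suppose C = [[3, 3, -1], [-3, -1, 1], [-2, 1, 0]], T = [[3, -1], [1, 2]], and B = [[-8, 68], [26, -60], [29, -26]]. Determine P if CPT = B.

Left-multiply by C⁻¹ and right-multiply by T⁻¹: P = C⁻¹BT⁻¹.
C has determinant -4; C⁻¹ = [[1/4, 1/4, -1/2], [1/2, 1/2, 0], [5/4, 9/4, -3/2]].
T has determinant 7; T⁻¹ = [[2/7, 1/7], [-1/7, 3/7]].
C⁻¹B = [[-10, 15], [9, 4], [5, -11]].
P = (C⁻¹B)T⁻¹ = [[-5, 5], [2, 3], [3, -4]].

P = [[-5, 5], [2, 3], [3, -4]]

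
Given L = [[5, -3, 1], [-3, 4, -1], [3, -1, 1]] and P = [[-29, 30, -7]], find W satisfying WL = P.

Since L sits to the right of W, W = PL⁻¹.
det L = 6; the adjugate gives L⁻¹ = [[1/2, 1/3, -1/6], [0, 1/3, 1/3], [-3/2, -2/3, 11/6]].
W = PL⁻¹ = [[-29, 30, -7]] · [[1/2, 1/3, -1/6], [0, 1/3, 1/3], [-3/2, -2/3, 11/6]] = [[-4, 5, 2]].

W = [[-4, 5, 2]]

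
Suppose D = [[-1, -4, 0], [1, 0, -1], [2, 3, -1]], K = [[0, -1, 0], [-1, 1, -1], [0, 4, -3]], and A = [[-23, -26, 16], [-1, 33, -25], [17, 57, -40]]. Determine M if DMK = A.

Left-multiply by D⁻¹ and right-multiply by K⁻¹: M = D⁻¹AK⁻¹.
D has determinant 1; D⁻¹ = [[3, -4, 4], [-1, 1, -1], [3, -5, 4]].
K has determinant 3; K⁻¹ = [[1/3, -1, 1/3], [-1, 0, 0], [-4/3, 0, -1/3]].
D⁻¹A = [[3, 18, -12], [5, 2, -1], [4, -15, 13]].
M = (D⁻¹A)K⁻¹ = [[-1, -3, 5], [1, -5, 2], [-1, -4, -3]].

M = [[-1, -3, 5], [1, -5, 2], [-1, -4, -3]]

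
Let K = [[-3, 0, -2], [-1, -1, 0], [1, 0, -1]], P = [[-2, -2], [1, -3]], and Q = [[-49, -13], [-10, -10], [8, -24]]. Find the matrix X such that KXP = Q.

X = K⁻¹QP⁻¹ (apply K⁻¹ on the left and P⁻¹ on the right).
det K = -5; the adjugate gives K⁻¹ = [[-1/5, 0, 2/5], [1/5, -1, -2/5], [-1/5, 0, -3/5]].
det P = 8, so P⁻¹ = [[-3/8, 1/4], [-1/8, -1/4]].
K⁻¹Q = [[13, -7], [-3, 17], [5, 17]].
X = (K⁻¹Q)P⁻¹ = [[-4, 5], [-1, -5], [-4, -3]].

X = [[-4, 5], [-1, -5], [-4, -3]]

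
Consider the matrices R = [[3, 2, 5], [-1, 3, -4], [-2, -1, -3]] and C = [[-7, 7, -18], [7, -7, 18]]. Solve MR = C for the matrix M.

R is on the right of M, so right-multiply by R⁻¹: M = CR⁻¹.
R has determinant 6; R⁻¹ = [[-13/6, 1/6, -23/6], [5/6, 1/6, 7/6], [7/6, -1/6, 11/6]].
M = CR⁻¹ = [[-7, 7, -18], [7, -7, 18]] · [[-13/6, 1/6, -23/6], [5/6, 1/6, 7/6], [7/6, -1/6, 11/6]] = [[0, 3, 2], [0, -3, -2]].

M = [[0, 3, 2], [0, -3, -2]]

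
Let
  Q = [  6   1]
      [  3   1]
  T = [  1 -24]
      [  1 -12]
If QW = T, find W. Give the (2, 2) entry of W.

Q is on the left of W, so left-multiply by Q⁻¹: W = Q⁻¹T.
Q has determinant 3; Q⁻¹ = [[1/3, -1/3], [-1, 2]].
W = Q⁻¹T = [[1/3, -1/3], [-1, 2]] · [[1, -24], [1, -12]] = [[0, -4], [1, 0]].

0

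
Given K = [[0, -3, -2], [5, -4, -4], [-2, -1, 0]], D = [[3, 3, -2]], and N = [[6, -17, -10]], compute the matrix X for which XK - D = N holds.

XK = N + D = [[9, -14, -12]].
Right-multiplying both sides by K⁻¹ gives X = (N + D)K⁻¹.
det K = 2; the adjugate gives K⁻¹ = [[-2, 1, 2], [4, -2, -5], [-13/2, 3, 15/2]].
X = (N + D)K⁻¹ = [[4, 1, -2]].

X = [[4, 1, -2]]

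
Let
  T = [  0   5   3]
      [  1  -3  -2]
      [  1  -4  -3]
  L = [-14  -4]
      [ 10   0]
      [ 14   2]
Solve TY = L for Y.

Since T multiplies Y on the left, Y = T⁻¹L.
det T = 2; the adjugate gives T⁻¹ = [[1/2, 3/2, -1/2], [1/2, -3/2, 3/2], [-1/2, 5/2, -5/2]].
Y = T⁻¹L = [[1/2, 3/2, -1/2], [1/2, -3/2, 3/2], [-1/2, 5/2, -5/2]] · [[-14, -4], [10, 0], [14, 2]] = [[1, -3], [-1, 1], [-3, -3]].

Y = [[1, -3], [-1, 1], [-3, -3]]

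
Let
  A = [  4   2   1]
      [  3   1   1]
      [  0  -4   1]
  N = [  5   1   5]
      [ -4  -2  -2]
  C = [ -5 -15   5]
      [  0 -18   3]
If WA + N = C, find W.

WA = C − N = [[-10, -16, 0], [4, -16, 5]].
Right-multiplying both sides by A⁻¹ gives W = (C − N)A⁻¹.
det A = 2; the adjugate gives A⁻¹ = [[5/2, -3, 1/2], [-3/2, 2, -1/2], [-6, 8, -1]].
W = (C − N)A⁻¹ = [[-1, -2, 3], [4, -4, 5]].

W = [[-1, -2, 3], [4, -4, 5]]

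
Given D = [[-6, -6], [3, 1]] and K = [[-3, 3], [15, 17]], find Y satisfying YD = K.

D is on the right of Y, so right-multiply by D⁻¹: Y = KD⁻¹.
D has determinant 12; D⁻¹ = [[1/12, 1/2], [-1/4, -1/2]].
Y = KD⁻¹ = [[-3, 3], [15, 17]] · [[1/12, 1/2], [-1/4, -1/2]] = [[-1, -3], [-3, -1]].

Y = [[-1, -3], [-3, -1]]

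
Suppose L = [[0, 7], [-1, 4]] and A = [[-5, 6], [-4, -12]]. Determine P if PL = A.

P = [[-2, 5], [-4, 4]]

L is on the right of P, so right-multiply by L⁻¹: P = AL⁻¹.
det L = 7; the adjugate gives L⁻¹ = [[4/7, -1], [1/7, 0]].
P = AL⁻¹ = [[-5, 6], [-4, -12]] · [[4/7, -1], [1/7, 0]] = [[-2, 5], [-4, 4]].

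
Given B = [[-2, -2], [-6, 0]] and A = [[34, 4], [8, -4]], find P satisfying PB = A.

Right-multiplying both sides by B⁻¹ gives P = AB⁻¹.
det B = -12, so B⁻¹ = [[0, -1/6], [-1/2, 1/6]].
P = AB⁻¹ = [[34, 4], [8, -4]] · [[0, -1/6], [-1/2, 1/6]] = [[-2, -5], [2, -2]].

P = [[-2, -5], [2, -2]]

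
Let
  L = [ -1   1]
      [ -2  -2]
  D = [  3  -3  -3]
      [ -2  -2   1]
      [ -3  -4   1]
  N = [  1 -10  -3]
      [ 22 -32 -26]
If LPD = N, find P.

Left-multiply by L⁻¹ and right-multiply by D⁻¹: P = L⁻¹ND⁻¹.
L has determinant 4; L⁻¹ = [[-1/2, -1/4], [1/2, -1/4]].
det D = 3; the adjugate gives D⁻¹ = [[2/3, 5, -3], [-1/3, -2, 1], [2/3, 7, -4]].
L⁻¹N = [[-6, 13, 8], [-5, 3, 5]].
P = (L⁻¹N)D⁻¹ = [[-3, 0, -1], [-1, 4, -2]].

P = [[-3, 0, -1], [-1, 4, -2]]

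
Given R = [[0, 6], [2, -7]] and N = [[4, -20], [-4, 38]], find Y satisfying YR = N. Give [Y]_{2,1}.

4

Right-multiplying both sides by R⁻¹ gives Y = NR⁻¹.
R has determinant -12; R⁻¹ = [[7/12, 1/2], [1/6, 0]].
Y = NR⁻¹ = [[4, -20], [-4, 38]] · [[7/12, 1/2], [1/6, 0]] = [[-1, 2], [4, -2]].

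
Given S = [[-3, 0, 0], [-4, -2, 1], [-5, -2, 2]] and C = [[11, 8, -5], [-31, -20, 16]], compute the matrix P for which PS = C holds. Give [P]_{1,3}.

Right-multiplying both sides by S⁻¹ gives P = CS⁻¹.
det S = 6; the adjugate gives S⁻¹ = [[-1/3, 0, 0], [1/2, -1, 1/2], [-1/3, -1, 1]].
P = CS⁻¹ = [[11, 8, -5], [-31, -20, 16]] · [[-1/3, 0, 0], [1/2, -1, 1/2], [-1/3, -1, 1]] = [[2, -3, -1], [-5, 4, 6]].

-1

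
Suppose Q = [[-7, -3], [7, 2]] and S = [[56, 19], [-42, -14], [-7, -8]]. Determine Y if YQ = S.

Right-multiplying both sides by Q⁻¹ gives Y = SQ⁻¹.
det Q = 7; the adjugate gives Q⁻¹ = [[2/7, 3/7], [-1, -1]].
Y = SQ⁻¹ = [[56, 19], [-42, -14], [-7, -8]] · [[2/7, 3/7], [-1, -1]] = [[-3, 5], [2, -4], [6, 5]].

Y = [[-3, 5], [2, -4], [6, 5]]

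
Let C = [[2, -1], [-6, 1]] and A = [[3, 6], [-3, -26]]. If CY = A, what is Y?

Since C multiplies Y on the left, Y = C⁻¹A.
C has determinant -4; C⁻¹ = [[-1/4, -1/4], [-3/2, -1/2]].
Y = C⁻¹A = [[-1/4, -1/4], [-3/2, -1/2]] · [[3, 6], [-3, -26]] = [[0, 5], [-3, 4]].

Y = [[0, 5], [-3, 4]]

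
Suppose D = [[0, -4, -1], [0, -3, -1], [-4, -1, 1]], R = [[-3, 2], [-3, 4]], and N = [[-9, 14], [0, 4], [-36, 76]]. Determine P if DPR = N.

P = [[5, -5], [-1, -2], [5, 4]]

P = D⁻¹NR⁻¹ (apply D⁻¹ on the left and R⁻¹ on the right).
det D = -4, so D⁻¹ = [[1, -5/4, -1/4], [-1, 1, 0], [3, -4, 0]].
det R = -6; the adjugate gives R⁻¹ = [[-2/3, 1/3], [-1/2, 1/2]].
D⁻¹N = [[0, -10], [9, -10], [-27, 26]].
P = (D⁻¹N)R⁻¹ = [[5, -5], [-1, -2], [5, 4]].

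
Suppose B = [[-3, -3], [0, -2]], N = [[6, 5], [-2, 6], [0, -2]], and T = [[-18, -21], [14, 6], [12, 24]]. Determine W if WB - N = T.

WB = T + N = [[-12, -16], [12, 12], [12, 22]].
B is on the right of W, so right-multiply by B⁻¹: W = (T + N)B⁻¹.
det B = 6; the adjugate gives B⁻¹ = [[-1/3, 1/2], [0, -1/2]].
W = (T + N)B⁻¹ = [[4, 2], [-4, 0], [-4, -5]].

W = [[4, 2], [-4, 0], [-4, -5]]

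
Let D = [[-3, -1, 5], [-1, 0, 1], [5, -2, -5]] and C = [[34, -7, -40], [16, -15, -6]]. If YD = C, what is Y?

D is on the right of Y, so right-multiply by D⁻¹: Y = CD⁻¹.
D has determinant 4; D⁻¹ = [[1/2, -15/4, -1/4], [0, -5/2, -1/2], [1/2, -11/4, -1/4]].
Y = CD⁻¹ = [[34, -7, -40], [16, -15, -6]] · [[1/2, -15/4, -1/4], [0, -5/2, -1/2], [1/2, -11/4, -1/4]] = [[-3, 0, 5], [5, -6, 5]].

Y = [[-3, 0, 5], [5, -6, 5]]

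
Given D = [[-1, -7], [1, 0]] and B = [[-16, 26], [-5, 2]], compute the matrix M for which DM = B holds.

D is on the left of M, so left-multiply by D⁻¹: M = D⁻¹B.
D has determinant 7; D⁻¹ = [[0, 1], [-1/7, -1/7]].
M = D⁻¹B = [[0, 1], [-1/7, -1/7]] · [[-16, 26], [-5, 2]] = [[-5, 2], [3, -4]].

M = [[-5, 2], [3, -4]]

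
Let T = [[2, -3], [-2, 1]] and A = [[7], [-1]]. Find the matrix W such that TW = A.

W = [[-1], [-3]]

Left-multiplying both sides by T⁻¹ gives W = T⁻¹A.
det T = -4; the adjugate gives T⁻¹ = [[-1/4, -3/4], [-1/2, -1/2]].
W = T⁻¹A = [[-1/4, -3/4], [-1/2, -1/2]] · [[7], [-1]] = [[-1], [-3]].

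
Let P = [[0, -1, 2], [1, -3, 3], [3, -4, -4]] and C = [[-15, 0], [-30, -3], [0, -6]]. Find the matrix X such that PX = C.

X = [[0, -6], [5, -2], [-5, -1]]

Since P multiplies X on the left, X = P⁻¹C.
det P = -3, so P⁻¹ = [[-8, 4, -1], [-13/3, 2, -2/3], [-5/3, 1, -1/3]].
X = P⁻¹C = [[-8, 4, -1], [-13/3, 2, -2/3], [-5/3, 1, -1/3]] · [[-15, 0], [-30, -3], [0, -6]] = [[0, -6], [5, -2], [-5, -1]].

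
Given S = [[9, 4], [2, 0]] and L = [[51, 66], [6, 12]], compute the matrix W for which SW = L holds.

Since S multiplies W on the left, W = S⁻¹L.
det S = -8; the adjugate gives S⁻¹ = [[0, 1/2], [1/4, -9/8]].
W = S⁻¹L = [[0, 1/2], [1/4, -9/8]] · [[51, 66], [6, 12]] = [[3, 6], [6, 3]].

W = [[3, 6], [6, 3]]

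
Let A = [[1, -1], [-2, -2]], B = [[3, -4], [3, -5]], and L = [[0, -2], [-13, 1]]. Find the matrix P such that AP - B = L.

AP = L + B = [[3, -6], [-10, -4]].
Since A multiplies P on the left, P = A⁻¹(L + B).
det A = -4, so A⁻¹ = [[1/2, -1/4], [-1/2, -1/4]].
P = A⁻¹(L + B) = [[4, -2], [1, 4]].

P = [[4, -2], [1, 4]]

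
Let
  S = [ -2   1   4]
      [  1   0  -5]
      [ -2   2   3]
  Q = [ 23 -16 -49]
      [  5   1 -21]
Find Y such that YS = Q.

Since S sits to the right of Y, Y = QS⁻¹.
det S = -5, so S⁻¹ = [[-2, -1, 1], [-7/5, -2/5, 6/5], [-2/5, -2/5, 1/5]].
Y = QS⁻¹ = [[23, -16, -49], [5, 1, -21]] · [[-2, -1, 1], [-7/5, -2/5, 6/5], [-2/5, -2/5, 1/5]] = [[-4, 3, -6], [-3, 3, 2]].

Y = [[-4, 3, -6], [-3, 3, 2]]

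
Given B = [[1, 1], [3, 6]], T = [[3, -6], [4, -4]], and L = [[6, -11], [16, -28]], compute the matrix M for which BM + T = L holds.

BM = L − T = [[3, -5], [12, -24]].
B is on the left of M, so left-multiply by B⁻¹: M = B⁻¹(L − T).
B has determinant 3; B⁻¹ = [[2, -1/3], [-1, 1/3]].
M = B⁻¹(L − T) = [[2, -2], [1, -3]].

M = [[2, -2], [1, -3]]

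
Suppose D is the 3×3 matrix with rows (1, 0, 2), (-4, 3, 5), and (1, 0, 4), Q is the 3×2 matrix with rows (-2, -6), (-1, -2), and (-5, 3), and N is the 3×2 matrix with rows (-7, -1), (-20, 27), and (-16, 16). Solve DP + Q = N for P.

P = [[1, -3], [0, -1], [-3, 4]]

DP = N − Q = [[-5, 5], [-19, 29], [-11, 13]].
Since D multiplies P on the left, P = D⁻¹(N − Q).
D has determinant 6; D⁻¹ = [[2, 0, -1], [7/2, 1/3, -13/6], [-1/2, 0, 1/2]].
P = D⁻¹(N − Q) = [[1, -3], [0, -1], [-3, 4]].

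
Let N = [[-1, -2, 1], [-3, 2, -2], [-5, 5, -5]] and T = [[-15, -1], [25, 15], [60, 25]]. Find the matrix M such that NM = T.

Left-multiplying both sides by N⁻¹ gives M = N⁻¹T.
det N = 5, so N⁻¹ = [[0, -1, 2/5], [-1, 2, -1], [-1, 3, -8/5]].
M = N⁻¹T = [[0, -1, 2/5], [-1, 2, -1], [-1, 3, -8/5]] · [[-15, -1], [25, 15], [60, 25]] = [[-1, -5], [5, 6], [-6, 6]].

M = [[-1, -5], [5, 6], [-6, 6]]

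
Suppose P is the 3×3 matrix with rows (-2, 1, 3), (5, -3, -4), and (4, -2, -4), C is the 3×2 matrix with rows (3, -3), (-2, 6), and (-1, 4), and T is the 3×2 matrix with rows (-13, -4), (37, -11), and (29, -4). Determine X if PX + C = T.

PX = T − C = [[-16, -1], [39, -17], [30, -8]].
P is on the left of X, so left-multiply by P⁻¹: X = P⁻¹(T − C).
P has determinant 2; P⁻¹ = [[2, -1, 5/2], [2, -2, 7/2], [1, 0, 1/2]].
X = P⁻¹(T − C) = [[4, -5], [-5, 4], [-1, -5]].

X = [[4, -5], [-5, 4], [-1, -5]]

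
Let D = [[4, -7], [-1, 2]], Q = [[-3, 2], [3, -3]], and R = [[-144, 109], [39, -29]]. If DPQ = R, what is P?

P = [[0, -5], [-5, -1]]

Isolating P: multiply by D⁻¹ from the left and Q⁻¹ from the right, so P = D⁻¹RQ⁻¹.
det D = 1; the adjugate gives D⁻¹ = [[2, 7], [1, 4]].
Q has determinant 3; Q⁻¹ = [[-1, -2/3], [-1, -1]].
D⁻¹R = [[-15, 15], [12, -7]].
P = (D⁻¹R)Q⁻¹ = [[0, -5], [-5, -1]].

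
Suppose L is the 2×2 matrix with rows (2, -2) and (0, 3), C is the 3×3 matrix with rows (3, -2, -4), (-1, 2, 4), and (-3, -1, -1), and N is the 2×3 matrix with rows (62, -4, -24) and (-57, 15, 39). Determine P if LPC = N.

P = [[-2, -3, -5], [-3, 1, 3]]

Left-multiply by L⁻¹ and right-multiply by C⁻¹: P = L⁻¹NC⁻¹.
det L = 6; the adjugate gives L⁻¹ = [[1/2, 1/3], [0, 1/3]].
C has determinant 4; C⁻¹ = [[1/2, 1/2, 0], [-13/4, -15/4, -2], [7/4, 9/4, 1]].
L⁻¹N = [[12, 3, 1], [-19, 5, 13]].
P = (L⁻¹N)C⁻¹ = [[-2, -3, -5], [-3, 1, 3]].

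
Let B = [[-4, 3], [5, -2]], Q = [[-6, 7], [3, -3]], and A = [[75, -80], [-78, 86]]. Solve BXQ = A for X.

X = [[2, 0], [1, 5]]

Left-multiply by B⁻¹ and right-multiply by Q⁻¹: X = B⁻¹AQ⁻¹.
B has determinant -7; B⁻¹ = [[2/7, 3/7], [5/7, 4/7]].
det Q = -3; the adjugate gives Q⁻¹ = [[1, 7/3], [1, 2]].
B⁻¹A = [[-12, 14], [9, -8]].
X = (B⁻¹A)Q⁻¹ = [[2, 0], [1, 5]].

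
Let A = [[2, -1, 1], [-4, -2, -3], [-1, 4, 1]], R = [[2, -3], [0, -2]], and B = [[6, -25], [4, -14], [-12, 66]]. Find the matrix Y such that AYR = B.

Left-multiply by A⁻¹ and right-multiply by R⁻¹: Y = A⁻¹BR⁻¹.
A has determinant -5; A⁻¹ = [[-2, -1, -1], [-7/5, -3/5, -2/5], [18/5, 7/5, 8/5]].
det R = -4, so R⁻¹ = [[1/2, -3/4], [0, -1/2]].
A⁻¹B = [[-4, -2], [-6, 17], [8, -4]].
Y = (A⁻¹B)R⁻¹ = [[-2, 4], [-3, -4], [4, -4]].

Y = [[-2, 4], [-3, -4], [4, -4]]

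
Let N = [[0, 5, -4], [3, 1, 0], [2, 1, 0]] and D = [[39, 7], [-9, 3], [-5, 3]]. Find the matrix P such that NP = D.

Left-multiplying both sides by N⁻¹ gives P = N⁻¹D.
det N = -4, so N⁻¹ = [[0, 1, -1], [0, -2, 3], [-1/4, -5/2, 15/4]].
P = N⁻¹D = [[0, 1, -1], [0, -2, 3], [-1/4, -5/2, 15/4]] · [[39, 7], [-9, 3], [-5, 3]] = [[-4, 0], [3, 3], [-6, 2]].

P = [[-4, 0], [3, 3], [-6, 2]]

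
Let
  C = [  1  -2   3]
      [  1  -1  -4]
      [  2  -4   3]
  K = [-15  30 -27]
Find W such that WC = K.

C is on the right of W, so right-multiply by C⁻¹: W = KC⁻¹.
det C = -3, so C⁻¹ = [[19/3, 2, -11/3], [11/3, 1, -7/3], [2/3, 0, -1/3]].
W = KC⁻¹ = [[-15, 30, -27]] · [[19/3, 2, -11/3], [11/3, 1, -7/3], [2/3, 0, -1/3]] = [[-3, 0, -6]].

W = [[-3, 0, -6]]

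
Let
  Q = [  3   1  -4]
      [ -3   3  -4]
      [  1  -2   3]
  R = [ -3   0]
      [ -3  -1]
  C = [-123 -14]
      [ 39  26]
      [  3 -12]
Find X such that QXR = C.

Isolating X: multiply by Q⁻¹ from the left and R⁻¹ from the right, so X = Q⁻¹CR⁻¹.
det Q = -4; the adjugate gives Q⁻¹ = [[-1/4, -5/4, -2], [-5/4, -13/4, -6], [-3/4, -7/4, -3]].
det R = 3; the adjugate gives R⁻¹ = [[-1/3, 0], [1, -1]].
Q⁻¹C = [[-24, -5], [9, 5], [15, 1]].
X = (Q⁻¹C)R⁻¹ = [[3, 5], [2, -5], [-4, -1]].

X = [[3, 5], [2, -5], [-4, -1]]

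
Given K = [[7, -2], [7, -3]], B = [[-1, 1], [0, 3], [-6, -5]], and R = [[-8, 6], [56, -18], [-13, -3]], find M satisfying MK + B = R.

M = [[2, -3], [3, 5], [-1, 0]]

MK = R − B = [[-7, 5], [56, -21], [-7, 2]].
Since K sits to the right of M, M = (R − B)K⁻¹.
det K = -7, so K⁻¹ = [[3/7, -2/7], [1, -1]].
M = (R − B)K⁻¹ = [[2, -3], [3, 5], [-1, 0]].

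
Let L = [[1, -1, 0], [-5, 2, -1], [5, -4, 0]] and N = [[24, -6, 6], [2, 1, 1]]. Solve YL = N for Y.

Y = [[-6, -6, 0], [-3, -1, 0]]

Right-multiplying both sides by L⁻¹ gives Y = NL⁻¹.
L has determinant 1; L⁻¹ = [[-4, 0, 1], [-5, 0, 1], [10, -1, -3]].
Y = NL⁻¹ = [[24, -6, 6], [2, 1, 1]] · [[-4, 0, 1], [-5, 0, 1], [10, -1, -3]] = [[-6, -6, 0], [-3, -1, 0]].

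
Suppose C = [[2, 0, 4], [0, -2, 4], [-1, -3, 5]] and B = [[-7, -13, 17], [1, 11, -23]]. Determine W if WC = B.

W = [[-1, -1, 5], [-1, -1, -3]]

Right-multiplying both sides by C⁻¹ gives W = BC⁻¹.
det C = -4; the adjugate gives C⁻¹ = [[-1/2, 3, -2], [1, -7/2, 2], [1/2, -3/2, 1]].
W = BC⁻¹ = [[-7, -13, 17], [1, 11, -23]] · [[-1/2, 3, -2], [1, -7/2, 2], [1/2, -3/2, 1]] = [[-1, -1, 5], [-1, -1, -3]].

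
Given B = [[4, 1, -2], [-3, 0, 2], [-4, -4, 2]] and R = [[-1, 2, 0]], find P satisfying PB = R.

B is on the right of P, so right-multiply by B⁻¹: P = RB⁻¹.
det B = 6; the adjugate gives B⁻¹ = [[4/3, 1, 1/3], [-1/3, 0, -1/3], [2, 2, 1/2]].
P = RB⁻¹ = [[-1, 2, 0]] · [[4/3, 1, 1/3], [-1/3, 0, -1/3], [2, 2, 1/2]] = [[-2, -1, -1]].

P = [[-2, -1, -1]]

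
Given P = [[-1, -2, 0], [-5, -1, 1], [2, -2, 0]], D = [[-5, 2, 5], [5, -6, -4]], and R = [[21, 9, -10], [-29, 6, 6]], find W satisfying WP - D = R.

W = [[1, -5, -4], [4, 2, -5]]

WP = R + D = [[16, 11, -5], [-24, 0, 2]].
P is on the right of W, so right-multiply by P⁻¹: W = (R + D)P⁻¹.
P has determinant -6; P⁻¹ = [[-1/3, 0, 1/3], [-1/3, 0, -1/6], [-2, 1, 3/2]].
W = (R + D)P⁻¹ = [[1, -5, -4], [4, 2, -5]].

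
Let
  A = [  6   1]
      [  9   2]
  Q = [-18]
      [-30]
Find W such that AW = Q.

A is on the left of W, so left-multiply by A⁻¹: W = A⁻¹Q.
det A = 3, so A⁻¹ = [[2/3, -1/3], [-3, 2]].
W = A⁻¹Q = [[2/3, -1/3], [-3, 2]] · [[-18], [-30]] = [[-2], [-6]].

W = [[-2], [-6]]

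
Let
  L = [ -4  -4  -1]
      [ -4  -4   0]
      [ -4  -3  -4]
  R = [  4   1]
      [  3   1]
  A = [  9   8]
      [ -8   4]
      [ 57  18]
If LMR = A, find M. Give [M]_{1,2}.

-1

Isolating M: multiply by L⁻¹ from the left and R⁻¹ from the right, so M = L⁻¹AR⁻¹.
det L = 4, so L⁻¹ = [[4, -13/4, -1], [-4, 3, 1], [-1, 1, 0]].
det R = 1, so R⁻¹ = [[1, -1], [-3, 4]].
L⁻¹A = [[5, 1], [-3, -2], [-17, -4]].
M = (L⁻¹A)R⁻¹ = [[2, -1], [3, -5], [-5, 1]].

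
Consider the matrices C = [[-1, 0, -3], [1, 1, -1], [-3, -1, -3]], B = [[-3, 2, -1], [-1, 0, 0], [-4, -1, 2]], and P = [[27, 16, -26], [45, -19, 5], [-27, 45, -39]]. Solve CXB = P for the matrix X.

X = [[-5, 0, -3], [-5, -5, 5], [1, -5, 5]]

X = C⁻¹PB⁻¹ (apply C⁻¹ on the left and B⁻¹ on the right).
det C = -2, so C⁻¹ = [[2, -3/2, -3/2], [-3, 3, 2], [-1, 1/2, 1/2]].
det B = 3; the adjugate gives B⁻¹ = [[0, -1, 0], [2/3, -10/3, 1/3], [1/3, -11/3, 2/3]].
C⁻¹P = [[27, -7, -1], [0, -15, 15], [-18, -3, 9]].
X = (C⁻¹P)B⁻¹ = [[-5, 0, -3], [-5, -5, 5], [1, -5, 5]].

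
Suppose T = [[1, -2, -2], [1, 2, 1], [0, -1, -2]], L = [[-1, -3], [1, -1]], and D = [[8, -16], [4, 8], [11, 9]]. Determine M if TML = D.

Left-multiply by T⁻¹ and right-multiply by L⁻¹: M = T⁻¹DL⁻¹.
T has determinant -5; T⁻¹ = [[3/5, 2/5, -2/5], [-2/5, 2/5, 3/5], [1/5, -1/5, -4/5]].
det L = 4; the adjugate gives L⁻¹ = [[-1/4, 3/4], [-1/4, -1/4]].
T⁻¹D = [[2, -10], [5, 15], [-8, -12]].
M = (T⁻¹D)L⁻¹ = [[2, 4], [-5, 0], [5, -3]].

M = [[2, 4], [-5, 0], [5, -3]]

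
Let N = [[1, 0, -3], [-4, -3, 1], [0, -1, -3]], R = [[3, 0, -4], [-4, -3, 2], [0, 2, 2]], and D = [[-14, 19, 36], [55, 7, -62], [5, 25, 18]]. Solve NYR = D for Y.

Y = [[2, -1, 2], [-3, 5, 1], [0, -2, -5]]

Left-multiply by N⁻¹ and right-multiply by R⁻¹: Y = N⁻¹DR⁻¹.
det N = -2; the adjugate gives N⁻¹ = [[-5, -3/2, 9/2], [6, 3/2, -11/2], [-2, -1/2, 3/2]].
det R = 2; the adjugate gives R⁻¹ = [[-5, -4, -6], [4, 3, 5], [-4, -3, -9/2]].
N⁻¹D = [[10, 7, -6], [-29, -13, 24], [8, -4, -14]].
Y = (N⁻¹D)R⁻¹ = [[2, -1, 2], [-3, 5, 1], [0, -2, -5]].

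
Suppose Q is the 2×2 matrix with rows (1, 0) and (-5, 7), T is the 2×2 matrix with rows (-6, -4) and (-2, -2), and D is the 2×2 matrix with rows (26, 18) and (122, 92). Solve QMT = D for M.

M = [[-4, -1], [-5, -3]]

Left-multiply by Q⁻¹ and right-multiply by T⁻¹: M = Q⁻¹DT⁻¹.
det Q = 7; the adjugate gives Q⁻¹ = [[1, 0], [5/7, 1/7]].
T has determinant 4; T⁻¹ = [[-1/2, 1], [1/2, -3/2]].
Q⁻¹D = [[26, 18], [36, 26]].
M = (Q⁻¹D)T⁻¹ = [[-4, -1], [-5, -3]].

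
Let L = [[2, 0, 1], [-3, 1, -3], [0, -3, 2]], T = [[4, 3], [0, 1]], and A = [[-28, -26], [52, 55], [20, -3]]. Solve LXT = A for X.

Isolating X: multiply by L⁻¹ from the left and T⁻¹ from the right, so X = L⁻¹AT⁻¹.
L has determinant -5; L⁻¹ = [[7/5, 3/5, 1/5], [-6/5, -4/5, -3/5], [-9/5, -6/5, -2/5]].
det T = 4, so T⁻¹ = [[1/4, -3/4], [0, 1]].
L⁻¹A = [[-4, -4], [-20, -11], [-20, -18]].
X = (L⁻¹A)T⁻¹ = [[-1, -1], [-5, 4], [-5, -3]].

X = [[-1, -1], [-5, 4], [-5, -3]]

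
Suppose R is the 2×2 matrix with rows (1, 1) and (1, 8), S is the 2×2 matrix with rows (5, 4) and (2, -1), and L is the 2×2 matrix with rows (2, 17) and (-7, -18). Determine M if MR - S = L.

MR = L + S = [[7, 21], [-5, -19]].
Since R sits to the right of M, M = (L + S)R⁻¹.
R has determinant 7; R⁻¹ = [[8/7, -1/7], [-1/7, 1/7]].
M = (L + S)R⁻¹ = [[5, 2], [-3, -2]].

M = [[5, 2], [-3, -2]]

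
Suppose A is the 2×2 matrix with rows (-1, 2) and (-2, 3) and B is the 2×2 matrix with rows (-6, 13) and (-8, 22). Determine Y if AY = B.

Since A multiplies Y on the left, Y = A⁻¹B.
A has determinant 1; A⁻¹ = [[3, -2], [2, -1]].
Y = A⁻¹B = [[3, -2], [2, -1]] · [[-6, 13], [-8, 22]] = [[-2, -5], [-4, 4]].

Y = [[-2, -5], [-4, 4]]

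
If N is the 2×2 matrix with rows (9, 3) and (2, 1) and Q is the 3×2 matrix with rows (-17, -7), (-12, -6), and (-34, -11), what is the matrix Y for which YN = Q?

Right-multiplying both sides by N⁻¹ gives Y = QN⁻¹.
N has determinant 3; N⁻¹ = [[1/3, -1], [-2/3, 3]].
Y = QN⁻¹ = [[-17, -7], [-12, -6], [-34, -11]] · [[1/3, -1], [-2/3, 3]] = [[-1, -4], [0, -6], [-4, 1]].

Y = [[-1, -4], [0, -6], [-4, 1]]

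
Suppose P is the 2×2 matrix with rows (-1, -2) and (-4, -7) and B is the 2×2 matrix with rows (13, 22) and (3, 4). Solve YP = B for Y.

Y = [[3, -4], [5, -2]]

Right-multiplying both sides by P⁻¹ gives Y = BP⁻¹.
det P = -1, so P⁻¹ = [[7, -2], [-4, 1]].
Y = BP⁻¹ = [[13, 22], [3, 4]] · [[7, -2], [-4, 1]] = [[3, -4], [5, -2]].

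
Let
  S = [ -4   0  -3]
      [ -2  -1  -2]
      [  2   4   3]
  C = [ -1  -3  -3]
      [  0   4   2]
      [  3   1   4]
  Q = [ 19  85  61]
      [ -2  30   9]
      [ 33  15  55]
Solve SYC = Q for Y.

Isolating Y: multiply by S⁻¹ from the left and C⁻¹ from the right, so Y = S⁻¹QC⁻¹.
S has determinant -2; S⁻¹ = [[-5/2, 6, 3/2], [-1, 3, 1], [3, -8, -2]].
C has determinant 4; C⁻¹ = [[7/2, 9/4, 3/2], [3/2, 5/4, 1/2], [-3, -2, -1]].
S⁻¹Q = [[-10, -10, -16], [8, 20, 21], [7, -15, 1]].
Y = (S⁻¹Q)C⁻¹ = [[-2, -3, -4], [-5, 1, 1], [-1, -5, 2]].

Y = [[-2, -3, -4], [-5, 1, 1], [-1, -5, 2]]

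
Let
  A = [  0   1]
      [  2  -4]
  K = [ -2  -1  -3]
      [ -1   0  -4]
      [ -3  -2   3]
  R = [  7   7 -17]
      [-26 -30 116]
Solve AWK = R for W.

Isolating W: multiply by A⁻¹ from the left and K⁻¹ from the right, so W = A⁻¹RK⁻¹.
A has determinant -2; A⁻¹ = [[2, 1/2], [1, 0]].
K has determinant -5; K⁻¹ = [[8/5, -9/5, -4/5], [-3, 3, 1], [-2/5, 1/5, 1/5]].
A⁻¹R = [[1, -1, 24], [7, 7, -17]].
W = (A⁻¹R)K⁻¹ = [[-5, 0, 3], [-3, 5, -2]].

W = [[-5, 0, 3], [-3, 5, -2]]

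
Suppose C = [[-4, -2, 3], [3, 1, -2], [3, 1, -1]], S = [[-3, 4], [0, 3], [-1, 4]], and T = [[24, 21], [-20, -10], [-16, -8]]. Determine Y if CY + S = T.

CY = T − S = [[27, 17], [-20, -13], [-15, -12]].
Left-multiplying both sides by C⁻¹ gives Y = C⁻¹(T − S).
det C = 2; the adjugate gives C⁻¹ = [[1/2, 1/2, 1/2], [-3/2, -5/2, 1/2], [0, -1, 1]].
Y = C⁻¹(T − S) = [[-4, -4], [2, 1], [5, 1]].

Y = [[-4, -4], [2, 1], [5, 1]]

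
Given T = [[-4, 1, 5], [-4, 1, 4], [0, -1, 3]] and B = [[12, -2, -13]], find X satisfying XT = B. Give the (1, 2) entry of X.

-5

T is on the right of X, so right-multiply by T⁻¹: X = BT⁻¹.
det T = 4; the adjugate gives T⁻¹ = [[7/4, -2, -1/4], [3, -3, -1], [1, -1, 0]].
X = BT⁻¹ = [[12, -2, -13]] · [[7/4, -2, -1/4], [3, -3, -1], [1, -1, 0]] = [[2, -5, -1]].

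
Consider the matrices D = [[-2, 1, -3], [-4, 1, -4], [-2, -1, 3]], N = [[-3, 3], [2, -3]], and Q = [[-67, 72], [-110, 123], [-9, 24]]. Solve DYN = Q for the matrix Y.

Y = [[-3, 5], [4, -1], [-3, -2]]

Y = D⁻¹QN⁻¹ (apply D⁻¹ on the left and N⁻¹ on the right).
det D = 4; the adjugate gives D⁻¹ = [[-1/4, 0, -1/4], [5, -3, 1], [3/2, -1, 1/2]].
det N = 3, so N⁻¹ = [[-1, -1], [-2/3, -1]].
D⁻¹Q = [[19, -24], [-14, 15], [5, -3]].
Y = (D⁻¹Q)N⁻¹ = [[-3, 5], [4, -1], [-3, -2]].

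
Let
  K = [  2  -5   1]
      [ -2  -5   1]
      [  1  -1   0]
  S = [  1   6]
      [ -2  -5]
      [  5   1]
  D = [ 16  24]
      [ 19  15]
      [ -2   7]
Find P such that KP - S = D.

KP = D + S = [[17, 30], [17, 10], [3, 8]].
Since K multiplies P on the left, P = K⁻¹(D + S).
det K = 4, so K⁻¹ = [[1/4, -1/4, 0], [1/4, -1/4, -1], [7/4, -3/4, -5]].
P = K⁻¹(D + S) = [[0, 5], [-3, -3], [2, 5]].

P = [[0, 5], [-3, -3], [2, 5]]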